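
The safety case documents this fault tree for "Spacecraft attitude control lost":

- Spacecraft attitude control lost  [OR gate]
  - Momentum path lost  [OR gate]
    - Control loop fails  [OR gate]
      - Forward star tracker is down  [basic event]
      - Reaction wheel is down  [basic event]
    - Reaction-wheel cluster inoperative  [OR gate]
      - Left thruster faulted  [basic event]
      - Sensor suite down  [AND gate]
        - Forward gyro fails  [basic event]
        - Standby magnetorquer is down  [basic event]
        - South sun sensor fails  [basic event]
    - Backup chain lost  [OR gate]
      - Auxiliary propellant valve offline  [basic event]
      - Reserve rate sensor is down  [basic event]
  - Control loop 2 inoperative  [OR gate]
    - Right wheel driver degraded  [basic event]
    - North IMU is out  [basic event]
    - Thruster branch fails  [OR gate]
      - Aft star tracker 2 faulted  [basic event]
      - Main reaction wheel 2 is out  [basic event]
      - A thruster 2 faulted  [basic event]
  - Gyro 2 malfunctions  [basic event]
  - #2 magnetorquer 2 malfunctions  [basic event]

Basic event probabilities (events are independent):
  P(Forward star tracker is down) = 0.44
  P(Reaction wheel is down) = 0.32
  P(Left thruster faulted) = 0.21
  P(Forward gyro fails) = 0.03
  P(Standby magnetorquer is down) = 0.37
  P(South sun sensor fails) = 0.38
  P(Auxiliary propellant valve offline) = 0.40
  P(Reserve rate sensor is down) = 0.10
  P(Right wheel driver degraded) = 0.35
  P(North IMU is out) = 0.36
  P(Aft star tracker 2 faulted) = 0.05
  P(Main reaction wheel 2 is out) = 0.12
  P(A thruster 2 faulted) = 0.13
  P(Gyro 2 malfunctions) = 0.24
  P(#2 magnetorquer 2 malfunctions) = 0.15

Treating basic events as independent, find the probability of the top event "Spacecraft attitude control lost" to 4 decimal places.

0.9684

P(Control loop fails) [OR] = 1 − (1−0.44) × (1−0.32) = 0.619200
P(Sensor suite down) [AND] = 0.03 × 0.37 × 0.38 = 0.004218
P(Reaction-wheel cluster inoperative) [OR] = 1 − (1−0.21) × (1−0.004218) = 0.213332
P(Backup chain lost) [OR] = 1 − (1−0.40) × (1−0.10) = 0.460000
P(Momentum path lost) [OR] = 1 − (1−0.619200) × (1−0.213332) × (1−0.460000) = 0.838236
P(Thruster branch fails) [OR] = 1 − (1−0.05) × (1−0.12) × (1−0.13) = 0.272680
P(Control loop 2 inoperative) [OR] = 1 − (1−0.35) × (1−0.36) × (1−0.272680) = 0.697435
P(Spacecraft attitude control lost) [OR] = 1 − (1−0.838236) × (1−0.697435) × (1−0.24) × (1−0.15) = 0.968382
Rounded to 4 decimal places: P(Spacecraft attitude control lost) ≈ 0.9684.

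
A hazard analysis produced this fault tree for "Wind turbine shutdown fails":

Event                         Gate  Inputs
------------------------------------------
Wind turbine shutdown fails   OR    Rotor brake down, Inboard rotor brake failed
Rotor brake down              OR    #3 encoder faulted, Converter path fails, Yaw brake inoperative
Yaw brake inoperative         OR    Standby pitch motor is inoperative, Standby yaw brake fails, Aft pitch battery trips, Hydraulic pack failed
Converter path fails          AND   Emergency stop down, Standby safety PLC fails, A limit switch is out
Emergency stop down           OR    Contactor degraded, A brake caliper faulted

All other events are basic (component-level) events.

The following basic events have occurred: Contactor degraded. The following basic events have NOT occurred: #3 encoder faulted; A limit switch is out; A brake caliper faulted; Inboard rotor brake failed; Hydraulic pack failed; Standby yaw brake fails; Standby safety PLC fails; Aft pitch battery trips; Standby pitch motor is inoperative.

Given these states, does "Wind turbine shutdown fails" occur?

Emergency stop down [OR]: Contactor degraded=occurs, A brake caliper faulted=not → at least one input occurs → occurs.
Converter path fails [AND]: Emergency stop down=occurs, Standby safety PLC fails=not, A limit switch is out=not → not all inputs occur → does not occur.
Yaw brake inoperative [OR]: Standby pitch motor is inoperative=not, Standby yaw brake fails=not, Aft pitch battery trips=not, Hydraulic pack failed=not → no input occurs → does not occur.
Rotor brake down [OR]: #3 encoder faulted=not, Converter path fails=not, Yaw brake inoperative=not → no input occurs → does not occur.
Wind turbine shutdown fails [OR]: Rotor brake down=not, Inboard rotor brake failed=not → no input occurs → does not occur.

No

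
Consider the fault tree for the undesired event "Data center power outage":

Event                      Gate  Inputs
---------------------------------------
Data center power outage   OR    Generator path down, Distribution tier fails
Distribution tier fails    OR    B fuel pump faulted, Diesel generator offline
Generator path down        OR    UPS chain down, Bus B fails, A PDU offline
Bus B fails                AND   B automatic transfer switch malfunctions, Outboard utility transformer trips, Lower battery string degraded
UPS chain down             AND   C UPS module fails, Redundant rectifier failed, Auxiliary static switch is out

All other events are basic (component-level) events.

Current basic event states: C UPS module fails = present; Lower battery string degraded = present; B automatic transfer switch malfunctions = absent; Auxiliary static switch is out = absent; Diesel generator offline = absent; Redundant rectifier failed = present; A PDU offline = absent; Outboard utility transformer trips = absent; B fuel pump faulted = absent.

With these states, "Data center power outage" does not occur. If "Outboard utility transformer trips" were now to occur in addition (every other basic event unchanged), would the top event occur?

Counterfactual: set "Outboard utility transformer trips" to occurred.
UPS chain down [AND]: C UPS module fails=occurs, Redundant rectifier failed=occurs, Auxiliary static switch is out=not → not all inputs occur → does not occur.
Bus B fails [AND]: B automatic transfer switch malfunctions=not, Outboard utility transformer trips=occurs, Lower battery string degraded=occurs → not all inputs occur → does not occur.
Generator path down [OR]: UPS chain down=not, Bus B fails=not, A PDU offline=not → no input occurs → does not occur.
Distribution tier fails [OR]: B fuel pump faulted=not, Diesel generator offline=not → no input occurs → does not occur.
Data center power outage [OR]: Generator path down=not, Distribution tier fails=not → no input occurs → does not occur.

No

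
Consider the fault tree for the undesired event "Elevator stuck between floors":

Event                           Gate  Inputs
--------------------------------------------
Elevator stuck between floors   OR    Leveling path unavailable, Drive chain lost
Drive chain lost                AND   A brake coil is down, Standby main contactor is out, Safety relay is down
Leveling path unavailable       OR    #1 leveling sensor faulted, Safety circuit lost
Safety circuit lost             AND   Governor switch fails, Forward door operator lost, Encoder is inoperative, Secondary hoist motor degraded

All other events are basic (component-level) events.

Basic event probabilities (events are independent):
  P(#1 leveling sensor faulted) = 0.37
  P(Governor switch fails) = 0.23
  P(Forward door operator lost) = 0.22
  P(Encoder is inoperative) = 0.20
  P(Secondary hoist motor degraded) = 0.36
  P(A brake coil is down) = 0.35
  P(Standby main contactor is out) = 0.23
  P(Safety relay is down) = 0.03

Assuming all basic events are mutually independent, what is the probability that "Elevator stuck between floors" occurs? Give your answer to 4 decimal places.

P(Safety circuit lost) [AND] = 0.23 × 0.22 × 0.20 × 0.36 = 0.003643
P(Leveling path unavailable) [OR] = 1 − (1−0.37) × (1−0.003643) = 0.372295
P(Drive chain lost) [AND] = 0.35 × 0.23 × 0.03 = 0.002415
P(Elevator stuck between floors) [OR] = 1 − (1−0.372295) × (1−0.002415) = 0.373811
Rounded to 4 decimal places: P(Elevator stuck between floors) ≈ 0.3738.

0.3738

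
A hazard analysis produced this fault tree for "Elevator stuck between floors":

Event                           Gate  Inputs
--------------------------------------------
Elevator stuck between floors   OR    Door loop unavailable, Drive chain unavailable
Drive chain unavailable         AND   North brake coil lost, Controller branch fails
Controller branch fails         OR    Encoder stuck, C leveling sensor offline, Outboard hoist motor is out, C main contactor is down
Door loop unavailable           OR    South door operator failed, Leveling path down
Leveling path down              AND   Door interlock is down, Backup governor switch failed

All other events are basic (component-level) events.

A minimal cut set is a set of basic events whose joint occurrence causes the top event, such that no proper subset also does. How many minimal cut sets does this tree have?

6

Leveling path down [AND]: one cut set from each child combined → 1 × 1 = 1 cut set(s).
Door loop unavailable [OR]: union of children's cut sets → 2 cut set(s).
Controller branch fails [OR]: union of children's cut sets → 4 cut set(s).
Drive chain unavailable [AND]: one cut set from each child combined → 1 × 4 = 4 cut set(s).
Elevator stuck between floors [OR]: union of children's cut sets → 6 cut set(s).
Minimal cut sets: {South door operator failed}; {Backup governor switch failed, Door interlock is down}; {Encoder stuck, North brake coil lost}; {C leveling sensor offline, North brake coil lost}; {North brake coil lost, Outboard hoist motor is out}; {C main contactor is down, North brake coil lost}.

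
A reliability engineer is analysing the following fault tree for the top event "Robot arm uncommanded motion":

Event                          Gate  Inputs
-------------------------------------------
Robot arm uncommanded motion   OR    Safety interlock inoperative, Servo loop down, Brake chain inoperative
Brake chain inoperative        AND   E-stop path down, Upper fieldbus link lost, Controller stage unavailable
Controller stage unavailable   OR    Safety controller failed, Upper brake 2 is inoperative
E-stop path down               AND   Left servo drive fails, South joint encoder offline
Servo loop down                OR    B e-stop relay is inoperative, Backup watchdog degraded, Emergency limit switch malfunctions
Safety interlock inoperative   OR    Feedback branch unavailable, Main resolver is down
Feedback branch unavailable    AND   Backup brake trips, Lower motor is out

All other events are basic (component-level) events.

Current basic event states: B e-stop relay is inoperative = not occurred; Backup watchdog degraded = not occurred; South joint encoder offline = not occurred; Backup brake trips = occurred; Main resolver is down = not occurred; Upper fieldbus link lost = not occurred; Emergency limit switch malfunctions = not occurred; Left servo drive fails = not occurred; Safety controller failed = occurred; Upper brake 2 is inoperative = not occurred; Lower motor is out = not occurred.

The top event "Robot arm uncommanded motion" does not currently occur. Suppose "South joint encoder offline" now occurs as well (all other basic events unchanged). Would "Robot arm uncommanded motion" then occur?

Counterfactual: set "South joint encoder offline" to occurred.
Feedback branch unavailable [AND]: Backup brake trips=occurs, Lower motor is out=not → not all inputs occur → does not occur.
Safety interlock inoperative [OR]: Feedback branch unavailable=not, Main resolver is down=not → no input occurs → does not occur.
Servo loop down [OR]: B e-stop relay is inoperative=not, Backup watchdog degraded=not, Emergency limit switch malfunctions=not → no input occurs → does not occur.
E-stop path down [AND]: Left servo drive fails=not, South joint encoder offline=occurs → not all inputs occur → does not occur.
Controller stage unavailable [OR]: Safety controller failed=occurs, Upper brake 2 is inoperative=not → at least one input occurs → occurs.
Brake chain inoperative [AND]: E-stop path down=not, Upper fieldbus link lost=not, Controller stage unavailable=occurs → not all inputs occur → does not occur.
Robot arm uncommanded motion [OR]: Safety interlock inoperative=not, Servo loop down=not, Brake chain inoperative=not → no input occurs → does not occur.

No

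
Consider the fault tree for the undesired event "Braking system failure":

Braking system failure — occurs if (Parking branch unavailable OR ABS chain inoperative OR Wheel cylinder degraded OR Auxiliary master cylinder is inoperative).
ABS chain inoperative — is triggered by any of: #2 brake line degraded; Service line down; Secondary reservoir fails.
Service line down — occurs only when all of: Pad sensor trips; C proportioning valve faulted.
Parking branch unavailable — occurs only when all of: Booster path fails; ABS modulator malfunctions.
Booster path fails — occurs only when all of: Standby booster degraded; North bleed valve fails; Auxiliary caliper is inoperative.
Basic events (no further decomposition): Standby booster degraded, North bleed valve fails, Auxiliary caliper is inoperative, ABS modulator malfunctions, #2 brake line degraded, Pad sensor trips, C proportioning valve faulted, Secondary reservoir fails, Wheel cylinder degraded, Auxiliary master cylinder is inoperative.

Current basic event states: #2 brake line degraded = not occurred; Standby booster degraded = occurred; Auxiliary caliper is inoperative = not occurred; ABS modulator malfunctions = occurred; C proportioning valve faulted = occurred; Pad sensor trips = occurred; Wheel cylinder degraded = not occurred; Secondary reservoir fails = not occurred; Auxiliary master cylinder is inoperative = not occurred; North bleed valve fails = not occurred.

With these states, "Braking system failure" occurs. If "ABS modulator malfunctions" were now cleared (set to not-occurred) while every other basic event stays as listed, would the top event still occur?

Counterfactual: set "ABS modulator malfunctions" to not occurred.
Booster path fails [AND]: Standby booster degraded=occurs, North bleed valve fails=not, Auxiliary caliper is inoperative=not → not all inputs occur → does not occur.
Parking branch unavailable [AND]: Booster path fails=not, ABS modulator malfunctions=not → not all inputs occur → does not occur.
Service line down [AND]: Pad sensor trips=occurs, C proportioning valve faulted=occurs → all inputs occur → occurs.
ABS chain inoperative [OR]: #2 brake line degraded=not, Service line down=occurs, Secondary reservoir fails=not → at least one input occurs → occurs.
Braking system failure [OR]: Parking branch unavailable=not, ABS chain inoperative=occurs, Wheel cylinder degraded=not, Auxiliary master cylinder is inoperative=not → at least one input occurs → occurs.

Yes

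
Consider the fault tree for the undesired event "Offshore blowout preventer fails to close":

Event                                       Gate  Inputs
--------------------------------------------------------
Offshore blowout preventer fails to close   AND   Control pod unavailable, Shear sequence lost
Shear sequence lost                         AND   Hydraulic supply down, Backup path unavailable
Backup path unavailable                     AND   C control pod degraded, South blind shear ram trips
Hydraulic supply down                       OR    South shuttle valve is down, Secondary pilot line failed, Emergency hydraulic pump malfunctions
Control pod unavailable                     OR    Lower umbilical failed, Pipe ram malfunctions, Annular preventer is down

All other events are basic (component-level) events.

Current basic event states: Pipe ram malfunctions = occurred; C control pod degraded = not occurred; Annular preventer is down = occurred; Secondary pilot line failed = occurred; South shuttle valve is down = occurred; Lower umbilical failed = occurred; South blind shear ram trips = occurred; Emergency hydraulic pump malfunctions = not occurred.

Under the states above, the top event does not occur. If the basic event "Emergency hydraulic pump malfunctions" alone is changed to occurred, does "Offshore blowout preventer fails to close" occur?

Counterfactual: set "Emergency hydraulic pump malfunctions" to occurred.
Control pod unavailable [OR]: Lower umbilical failed=occurs, Pipe ram malfunctions=occurs, Annular preventer is down=occurs → at least one input occurs → occurs.
Hydraulic supply down [OR]: South shuttle valve is down=occurs, Secondary pilot line failed=occurs, Emergency hydraulic pump malfunctions=occurs → at least one input occurs → occurs.
Backup path unavailable [AND]: C control pod degraded=not, South blind shear ram trips=occurs → not all inputs occur → does not occur.
Shear sequence lost [AND]: Hydraulic supply down=occurs, Backup path unavailable=not → not all inputs occur → does not occur.
Offshore blowout preventer fails to close [AND]: Control pod unavailable=occurs, Shear sequence lost=not → not all inputs occur → does not occur.

No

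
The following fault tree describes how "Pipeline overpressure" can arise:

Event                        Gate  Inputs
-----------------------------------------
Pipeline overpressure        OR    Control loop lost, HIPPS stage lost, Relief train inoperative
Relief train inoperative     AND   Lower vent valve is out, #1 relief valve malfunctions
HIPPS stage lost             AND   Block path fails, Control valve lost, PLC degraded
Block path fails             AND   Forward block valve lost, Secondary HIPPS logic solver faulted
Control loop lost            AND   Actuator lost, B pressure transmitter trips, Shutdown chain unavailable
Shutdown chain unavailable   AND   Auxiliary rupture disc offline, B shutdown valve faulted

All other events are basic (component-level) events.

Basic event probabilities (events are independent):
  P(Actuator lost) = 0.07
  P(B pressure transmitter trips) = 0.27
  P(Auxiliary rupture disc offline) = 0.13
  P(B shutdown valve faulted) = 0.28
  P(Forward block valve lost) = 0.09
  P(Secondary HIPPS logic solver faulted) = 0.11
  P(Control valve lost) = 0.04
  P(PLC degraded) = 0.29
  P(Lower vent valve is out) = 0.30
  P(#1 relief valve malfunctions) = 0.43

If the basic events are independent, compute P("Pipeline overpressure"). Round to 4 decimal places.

0.1297

P(Shutdown chain unavailable) [AND] = 0.13 × 0.28 = 0.036400
P(Control loop lost) [AND] = 0.07 × 0.27 × 0.036400 = 0.000688
P(Block path fails) [AND] = 0.09 × 0.11 = 0.009900
P(HIPPS stage lost) [AND] = 0.009900 × 0.04 × 0.29 = 0.000115
P(Relief train inoperative) [AND] = 0.30 × 0.43 = 0.129000
P(Pipeline overpressure) [OR] = 1 − (1−0.000688) × (1−0.000115) × (1−0.129000) = 0.129699
Rounded to 4 decimal places: P(Pipeline overpressure) ≈ 0.1297.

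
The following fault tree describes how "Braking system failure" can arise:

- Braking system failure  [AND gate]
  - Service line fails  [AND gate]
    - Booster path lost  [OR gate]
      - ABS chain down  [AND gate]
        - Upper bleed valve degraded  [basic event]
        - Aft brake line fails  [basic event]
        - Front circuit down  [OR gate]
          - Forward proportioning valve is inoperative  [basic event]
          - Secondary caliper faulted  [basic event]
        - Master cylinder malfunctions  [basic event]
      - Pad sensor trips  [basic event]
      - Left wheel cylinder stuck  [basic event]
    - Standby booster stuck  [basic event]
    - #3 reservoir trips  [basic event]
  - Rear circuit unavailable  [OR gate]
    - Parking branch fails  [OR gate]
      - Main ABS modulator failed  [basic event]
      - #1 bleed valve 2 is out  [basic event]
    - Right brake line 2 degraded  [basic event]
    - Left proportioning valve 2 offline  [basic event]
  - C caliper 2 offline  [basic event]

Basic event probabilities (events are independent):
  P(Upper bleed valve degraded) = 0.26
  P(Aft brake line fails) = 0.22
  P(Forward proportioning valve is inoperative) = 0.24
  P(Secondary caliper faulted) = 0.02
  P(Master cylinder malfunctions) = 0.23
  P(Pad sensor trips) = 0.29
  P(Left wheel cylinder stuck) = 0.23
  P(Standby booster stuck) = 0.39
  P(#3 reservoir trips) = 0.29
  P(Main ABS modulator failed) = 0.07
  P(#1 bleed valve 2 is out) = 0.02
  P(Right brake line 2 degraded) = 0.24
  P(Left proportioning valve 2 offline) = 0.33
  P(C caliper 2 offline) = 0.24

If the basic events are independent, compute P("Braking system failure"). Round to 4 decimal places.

P(Front circuit down) [OR] = 1 − (1−0.24) × (1−0.02) = 0.255200
P(ABS chain down) [AND] = 0.26 × 0.22 × 0.255200 × 0.23 = 0.003357
P(Booster path lost) [OR] = 1 − (1−0.003357) × (1−0.29) × (1−0.23) = 0.455135
P(Service line fails) [AND] = 0.455135 × 0.39 × 0.29 = 0.051476
P(Parking branch fails) [OR] = 1 − (1−0.07) × (1−0.02) = 0.088600
P(Rear circuit unavailable) [OR] = 1 − (1−0.088600) × (1−0.24) × (1−0.33) = 0.535915
P(Braking system failure) [AND] = 0.051476 × 0.535915 × 0.24 = 0.006621
Rounded to 4 decimal places: P(Braking system failure) ≈ 0.0066.

0.0066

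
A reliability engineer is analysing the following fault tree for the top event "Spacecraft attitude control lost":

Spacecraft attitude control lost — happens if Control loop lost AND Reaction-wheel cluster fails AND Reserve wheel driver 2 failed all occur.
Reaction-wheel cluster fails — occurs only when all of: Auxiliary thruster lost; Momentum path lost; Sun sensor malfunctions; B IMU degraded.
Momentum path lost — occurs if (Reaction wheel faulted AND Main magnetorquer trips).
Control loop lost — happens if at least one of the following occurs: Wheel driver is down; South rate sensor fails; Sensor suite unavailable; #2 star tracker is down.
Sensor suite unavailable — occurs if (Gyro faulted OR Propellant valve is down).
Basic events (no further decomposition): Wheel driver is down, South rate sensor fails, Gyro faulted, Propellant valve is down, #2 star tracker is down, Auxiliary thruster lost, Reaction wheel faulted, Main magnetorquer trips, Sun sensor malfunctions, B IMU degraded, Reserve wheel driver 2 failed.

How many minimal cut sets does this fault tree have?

5

Sensor suite unavailable [OR]: union of children's cut sets → 2 cut set(s).
Control loop lost [OR]: union of children's cut sets → 5 cut set(s).
Momentum path lost [AND]: one cut set from each child combined → 1 × 1 = 1 cut set(s).
Reaction-wheel cluster fails [AND]: one cut set from each child combined → 1 × 1 × 1 × 1 = 1 cut set(s).
Spacecraft attitude control lost [AND]: one cut set from each child combined → 5 × 1 × 1 = 5 cut set(s).
Minimal cut sets: {Auxiliary thruster lost, B IMU degraded, Main magnetorquer trips, Reaction wheel faulted, Reserve wheel driver 2 failed, Sun sensor malfunctions, Wheel driver is down}; {Auxiliary thruster lost, B IMU degraded, Main magnetorquer trips, Reaction wheel faulted, Reserve wheel driver 2 failed, South rate sensor fails, Sun sensor malfunctions}; {Auxiliary thruster lost, B IMU degraded, Gyro faulted, Main magnetorquer trips, Reaction wheel faulted, Reserve wheel driver 2 failed, Sun sensor malfunctions}; {Auxiliary thruster lost, B IMU degraded, Main magnetorquer trips, Propellant valve is down, Reaction wheel faulted, Reserve wheel driver 2 failed, Sun sensor malfunctions}; {#2 star tracker is down, Auxiliary thruster lost, B IMU degraded, Main magnetorquer trips, Reaction wheel faulted, Reserve wheel driver 2 failed, Sun sensor malfunctions}.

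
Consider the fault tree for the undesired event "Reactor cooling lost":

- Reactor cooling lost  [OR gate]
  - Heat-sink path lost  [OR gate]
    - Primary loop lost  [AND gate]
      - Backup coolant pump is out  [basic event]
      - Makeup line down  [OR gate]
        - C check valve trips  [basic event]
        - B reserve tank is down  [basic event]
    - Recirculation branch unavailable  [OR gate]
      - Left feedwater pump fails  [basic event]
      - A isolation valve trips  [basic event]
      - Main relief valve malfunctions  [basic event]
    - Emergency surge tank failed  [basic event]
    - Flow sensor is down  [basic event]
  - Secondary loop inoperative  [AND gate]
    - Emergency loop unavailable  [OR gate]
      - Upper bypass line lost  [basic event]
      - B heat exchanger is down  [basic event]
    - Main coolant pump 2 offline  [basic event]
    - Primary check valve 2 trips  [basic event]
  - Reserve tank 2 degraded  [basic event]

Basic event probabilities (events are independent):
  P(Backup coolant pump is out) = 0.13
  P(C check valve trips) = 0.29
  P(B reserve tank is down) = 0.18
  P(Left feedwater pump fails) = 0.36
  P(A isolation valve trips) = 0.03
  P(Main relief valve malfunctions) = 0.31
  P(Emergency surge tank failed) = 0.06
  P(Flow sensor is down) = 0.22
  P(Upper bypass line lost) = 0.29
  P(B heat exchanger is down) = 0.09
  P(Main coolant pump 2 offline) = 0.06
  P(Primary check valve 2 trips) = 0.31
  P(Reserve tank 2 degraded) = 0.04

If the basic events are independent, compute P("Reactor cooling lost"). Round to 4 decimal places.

0.7167

P(Makeup line down) [OR] = 1 − (1−0.29) × (1−0.18) = 0.417800
P(Primary loop lost) [AND] = 0.13 × 0.417800 = 0.054314
P(Recirculation branch unavailable) [OR] = 1 − (1−0.36) × (1−0.03) × (1−0.31) = 0.571648
P(Heat-sink path lost) [OR] = 1 − (1−0.054314) × (1−0.571648) × (1−0.06) × (1−0.22) = 0.702991
P(Emergency loop unavailable) [OR] = 1 − (1−0.29) × (1−0.09) = 0.353900
P(Secondary loop inoperative) [AND] = 0.353900 × 0.06 × 0.31 = 0.006583
P(Reactor cooling lost) [OR] = 1 − (1−0.702991) × (1−0.006583) × (1−0.04) = 0.716748
Rounded to 4 decimal places: P(Reactor cooling lost) ≈ 0.7167.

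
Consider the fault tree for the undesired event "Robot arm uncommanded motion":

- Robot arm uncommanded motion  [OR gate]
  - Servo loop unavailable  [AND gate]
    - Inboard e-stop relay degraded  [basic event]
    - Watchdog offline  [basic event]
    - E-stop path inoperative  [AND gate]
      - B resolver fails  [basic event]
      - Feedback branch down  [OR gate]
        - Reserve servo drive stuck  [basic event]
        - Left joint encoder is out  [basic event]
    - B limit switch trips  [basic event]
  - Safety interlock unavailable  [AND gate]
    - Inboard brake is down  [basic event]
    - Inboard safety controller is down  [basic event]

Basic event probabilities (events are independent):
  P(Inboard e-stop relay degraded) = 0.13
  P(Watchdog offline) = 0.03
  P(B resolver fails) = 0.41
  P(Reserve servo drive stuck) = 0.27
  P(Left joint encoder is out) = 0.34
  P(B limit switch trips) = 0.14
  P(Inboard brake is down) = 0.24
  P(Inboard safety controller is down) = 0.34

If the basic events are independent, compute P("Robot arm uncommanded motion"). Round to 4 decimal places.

0.0817

P(Feedback branch down) [OR] = 1 − (1−0.27) × (1−0.34) = 0.518200
P(E-stop path inoperative) [AND] = 0.41 × 0.518200 = 0.212462
P(Servo loop unavailable) [AND] = 0.13 × 0.03 × 0.212462 × 0.14 = 0.000116
P(Safety interlock unavailable) [AND] = 0.24 × 0.34 = 0.081600
P(Robot arm uncommanded motion) [OR] = 1 − (1−0.000116) × (1−0.081600) = 0.081707
Rounded to 4 decimal places: P(Robot arm uncommanded motion) ≈ 0.0817.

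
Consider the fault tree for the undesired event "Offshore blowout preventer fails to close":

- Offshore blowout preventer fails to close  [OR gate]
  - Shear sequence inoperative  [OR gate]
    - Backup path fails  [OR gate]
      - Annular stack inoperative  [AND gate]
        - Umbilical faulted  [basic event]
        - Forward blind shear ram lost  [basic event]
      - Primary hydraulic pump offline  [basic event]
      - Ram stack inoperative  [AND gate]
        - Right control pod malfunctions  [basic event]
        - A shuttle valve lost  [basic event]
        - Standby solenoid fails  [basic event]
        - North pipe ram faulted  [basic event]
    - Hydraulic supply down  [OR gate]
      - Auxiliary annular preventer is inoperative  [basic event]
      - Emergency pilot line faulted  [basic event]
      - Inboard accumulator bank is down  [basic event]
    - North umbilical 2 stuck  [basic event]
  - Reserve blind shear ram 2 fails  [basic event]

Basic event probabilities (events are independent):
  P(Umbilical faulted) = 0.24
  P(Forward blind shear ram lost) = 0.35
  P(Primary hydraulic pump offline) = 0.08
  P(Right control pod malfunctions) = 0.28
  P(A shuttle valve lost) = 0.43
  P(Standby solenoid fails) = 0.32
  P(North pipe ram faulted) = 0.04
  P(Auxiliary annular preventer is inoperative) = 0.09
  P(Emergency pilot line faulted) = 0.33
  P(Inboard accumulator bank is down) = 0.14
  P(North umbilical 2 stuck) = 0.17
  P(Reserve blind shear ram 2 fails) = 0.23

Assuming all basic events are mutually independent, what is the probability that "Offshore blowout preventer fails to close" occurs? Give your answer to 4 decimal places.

0.7180

P(Annular stack inoperative) [AND] = 0.24 × 0.35 = 0.084000
P(Ram stack inoperative) [AND] = 0.28 × 0.43 × 0.32 × 0.04 = 0.001541
P(Backup path fails) [OR] = 1 − (1−0.084000) × (1−0.08) × (1−0.001541) = 0.158579
P(Hydraulic supply down) [OR] = 1 − (1−0.09) × (1−0.33) × (1−0.14) = 0.475658
P(Shear sequence inoperative) [OR] = 1 − (1−0.158579) × (1−0.475658) × (1−0.17) = 0.633810
P(Offshore blowout preventer fails to close) [OR] = 1 − (1−0.633810) × (1−0.23) = 0.718034
Rounded to 4 decimal places: P(Offshore blowout preventer fails to close) ≈ 0.7180.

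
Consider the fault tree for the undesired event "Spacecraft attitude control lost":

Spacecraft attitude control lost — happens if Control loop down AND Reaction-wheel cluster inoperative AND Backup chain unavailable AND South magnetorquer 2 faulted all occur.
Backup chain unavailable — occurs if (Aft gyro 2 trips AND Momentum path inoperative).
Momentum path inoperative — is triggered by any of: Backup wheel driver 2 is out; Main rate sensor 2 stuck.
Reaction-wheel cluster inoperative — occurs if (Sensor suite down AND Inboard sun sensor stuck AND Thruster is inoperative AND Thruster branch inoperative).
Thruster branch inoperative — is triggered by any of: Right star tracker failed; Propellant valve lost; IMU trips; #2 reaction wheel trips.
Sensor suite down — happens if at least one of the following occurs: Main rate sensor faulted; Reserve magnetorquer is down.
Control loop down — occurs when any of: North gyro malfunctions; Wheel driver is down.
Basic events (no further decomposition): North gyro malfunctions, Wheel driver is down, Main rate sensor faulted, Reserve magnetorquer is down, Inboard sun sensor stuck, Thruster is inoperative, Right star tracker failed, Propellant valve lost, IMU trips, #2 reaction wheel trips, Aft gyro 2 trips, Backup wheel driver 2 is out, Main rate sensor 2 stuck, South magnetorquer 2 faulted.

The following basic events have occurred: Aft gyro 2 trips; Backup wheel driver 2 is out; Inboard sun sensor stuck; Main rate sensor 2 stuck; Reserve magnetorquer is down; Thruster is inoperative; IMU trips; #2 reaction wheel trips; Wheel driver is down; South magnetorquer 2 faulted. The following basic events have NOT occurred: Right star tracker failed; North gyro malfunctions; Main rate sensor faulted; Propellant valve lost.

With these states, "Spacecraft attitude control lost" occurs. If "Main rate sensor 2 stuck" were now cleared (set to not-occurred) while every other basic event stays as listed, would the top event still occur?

Counterfactual: set "Main rate sensor 2 stuck" to not occurred.
Control loop down [OR]: North gyro malfunctions=not, Wheel driver is down=occurs → at least one input occurs → occurs.
Sensor suite down [OR]: Main rate sensor faulted=not, Reserve magnetorquer is down=occurs → at least one input occurs → occurs.
Thruster branch inoperative [OR]: Right star tracker failed=not, Propellant valve lost=not, IMU trips=occurs, #2 reaction wheel trips=occurs → at least one input occurs → occurs.
Reaction-wheel cluster inoperative [AND]: Sensor suite down=occurs, Inboard sun sensor stuck=occurs, Thruster is inoperative=occurs, Thruster branch inoperative=occurs → all inputs occur → occurs.
Momentum path inoperative [OR]: Backup wheel driver 2 is out=occurs, Main rate sensor 2 stuck=not → at least one input occurs → occurs.
Backup chain unavailable [AND]: Aft gyro 2 trips=occurs, Momentum path inoperative=occurs → all inputs occur → occurs.
Spacecraft attitude control lost [AND]: Control loop down=occurs, Reaction-wheel cluster inoperative=occurs, Backup chain unavailable=occurs, South magnetorquer 2 faulted=occurs → all inputs occur → occurs.

Yes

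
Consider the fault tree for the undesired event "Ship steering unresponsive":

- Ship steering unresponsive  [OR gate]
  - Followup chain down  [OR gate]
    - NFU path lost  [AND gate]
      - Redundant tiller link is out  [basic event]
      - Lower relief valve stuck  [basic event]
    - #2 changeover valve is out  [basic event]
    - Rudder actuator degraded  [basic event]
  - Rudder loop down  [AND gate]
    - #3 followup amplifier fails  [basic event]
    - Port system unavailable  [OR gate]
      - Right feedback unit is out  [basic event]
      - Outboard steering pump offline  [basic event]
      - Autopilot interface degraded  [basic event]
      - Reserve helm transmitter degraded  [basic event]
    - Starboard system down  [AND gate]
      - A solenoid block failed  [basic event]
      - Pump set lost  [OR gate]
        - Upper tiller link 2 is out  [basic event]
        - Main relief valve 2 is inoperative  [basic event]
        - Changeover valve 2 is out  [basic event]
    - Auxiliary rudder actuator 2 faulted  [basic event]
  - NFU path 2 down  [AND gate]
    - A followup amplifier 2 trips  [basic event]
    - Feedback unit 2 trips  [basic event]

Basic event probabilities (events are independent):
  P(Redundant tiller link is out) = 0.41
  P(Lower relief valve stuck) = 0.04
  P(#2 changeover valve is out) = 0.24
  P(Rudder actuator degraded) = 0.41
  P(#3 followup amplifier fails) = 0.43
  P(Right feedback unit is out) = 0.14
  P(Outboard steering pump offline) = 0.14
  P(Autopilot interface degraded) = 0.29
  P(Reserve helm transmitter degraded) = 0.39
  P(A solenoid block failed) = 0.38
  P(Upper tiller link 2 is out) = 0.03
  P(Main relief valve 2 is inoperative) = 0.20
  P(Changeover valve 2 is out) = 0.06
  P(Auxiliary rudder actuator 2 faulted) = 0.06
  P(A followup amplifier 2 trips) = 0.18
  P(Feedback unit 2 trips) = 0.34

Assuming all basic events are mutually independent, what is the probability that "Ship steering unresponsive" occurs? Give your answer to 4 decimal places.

P(NFU path lost) [AND] = 0.41 × 0.04 = 0.016400
P(Followup chain down) [OR] = 1 − (1−0.016400) × (1−0.24) × (1−0.41) = 0.558954
P(Port system unavailable) [OR] = 1 − (1−0.14) × (1−0.14) × (1−0.29) × (1−0.39) = 0.679679
P(Pump set lost) [OR] = 1 − (1−0.03) × (1−0.20) × (1−0.06) = 0.270560
P(Starboard system down) [AND] = 0.38 × 0.270560 = 0.102813
P(Rudder loop down) [AND] = 0.43 × 0.679679 × 0.102813 × 0.06 = 0.001803
P(NFU path 2 down) [AND] = 0.18 × 0.34 = 0.061200
P(Ship steering unresponsive) [OR] = 1 − (1−0.558954) × (1−0.001803) × (1−0.061200) = 0.586693
Rounded to 4 decimal places: P(Ship steering unresponsive) ≈ 0.5867.

0.5867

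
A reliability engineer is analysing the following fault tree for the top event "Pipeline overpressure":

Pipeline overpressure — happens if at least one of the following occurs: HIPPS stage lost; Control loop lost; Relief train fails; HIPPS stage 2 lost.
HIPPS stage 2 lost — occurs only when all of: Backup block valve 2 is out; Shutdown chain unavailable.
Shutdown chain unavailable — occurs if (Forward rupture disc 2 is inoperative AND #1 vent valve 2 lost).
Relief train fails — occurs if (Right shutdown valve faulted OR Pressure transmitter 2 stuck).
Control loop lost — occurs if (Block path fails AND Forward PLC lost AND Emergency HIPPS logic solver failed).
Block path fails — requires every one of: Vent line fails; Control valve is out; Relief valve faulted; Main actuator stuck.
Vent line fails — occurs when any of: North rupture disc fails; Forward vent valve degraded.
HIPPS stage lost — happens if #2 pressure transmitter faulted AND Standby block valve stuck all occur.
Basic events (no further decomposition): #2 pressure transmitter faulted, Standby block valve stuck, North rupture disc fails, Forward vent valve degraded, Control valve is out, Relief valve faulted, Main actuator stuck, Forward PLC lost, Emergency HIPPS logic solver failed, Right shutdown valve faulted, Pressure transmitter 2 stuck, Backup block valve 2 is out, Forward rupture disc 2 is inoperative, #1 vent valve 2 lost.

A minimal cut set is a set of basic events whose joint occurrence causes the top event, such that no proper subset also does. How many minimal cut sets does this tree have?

6

HIPPS stage lost [AND]: one cut set from each child combined → 1 × 1 = 1 cut set(s).
Vent line fails [OR]: union of children's cut sets → 2 cut set(s).
Block path fails [AND]: one cut set from each child combined → 2 × 1 × 1 × 1 = 2 cut set(s).
Control loop lost [AND]: one cut set from each child combined → 2 × 1 × 1 = 2 cut set(s).
Relief train fails [OR]: union of children's cut sets → 2 cut set(s).
Shutdown chain unavailable [AND]: one cut set from each child combined → 1 × 1 = 1 cut set(s).
HIPPS stage 2 lost [AND]: one cut set from each child combined → 1 × 1 = 1 cut set(s).
Pipeline overpressure [OR]: union of children's cut sets → 6 cut set(s).
Minimal cut sets: {#2 pressure transmitter faulted, Standby block valve stuck}; {Control valve is out, Emergency HIPPS logic solver failed, Forward PLC lost, Main actuator stuck, North rupture disc fails, Relief valve faulted}; {Control valve is out, Emergency HIPPS logic solver failed, Forward PLC lost, Forward vent valve degraded, Main actuator stuck, Relief valve faulted}; {Right shutdown valve faulted}; {Pressure transmitter 2 stuck}; {#1 vent valve 2 lost, Backup block valve 2 is out, Forward rupture disc 2 is inoperative}.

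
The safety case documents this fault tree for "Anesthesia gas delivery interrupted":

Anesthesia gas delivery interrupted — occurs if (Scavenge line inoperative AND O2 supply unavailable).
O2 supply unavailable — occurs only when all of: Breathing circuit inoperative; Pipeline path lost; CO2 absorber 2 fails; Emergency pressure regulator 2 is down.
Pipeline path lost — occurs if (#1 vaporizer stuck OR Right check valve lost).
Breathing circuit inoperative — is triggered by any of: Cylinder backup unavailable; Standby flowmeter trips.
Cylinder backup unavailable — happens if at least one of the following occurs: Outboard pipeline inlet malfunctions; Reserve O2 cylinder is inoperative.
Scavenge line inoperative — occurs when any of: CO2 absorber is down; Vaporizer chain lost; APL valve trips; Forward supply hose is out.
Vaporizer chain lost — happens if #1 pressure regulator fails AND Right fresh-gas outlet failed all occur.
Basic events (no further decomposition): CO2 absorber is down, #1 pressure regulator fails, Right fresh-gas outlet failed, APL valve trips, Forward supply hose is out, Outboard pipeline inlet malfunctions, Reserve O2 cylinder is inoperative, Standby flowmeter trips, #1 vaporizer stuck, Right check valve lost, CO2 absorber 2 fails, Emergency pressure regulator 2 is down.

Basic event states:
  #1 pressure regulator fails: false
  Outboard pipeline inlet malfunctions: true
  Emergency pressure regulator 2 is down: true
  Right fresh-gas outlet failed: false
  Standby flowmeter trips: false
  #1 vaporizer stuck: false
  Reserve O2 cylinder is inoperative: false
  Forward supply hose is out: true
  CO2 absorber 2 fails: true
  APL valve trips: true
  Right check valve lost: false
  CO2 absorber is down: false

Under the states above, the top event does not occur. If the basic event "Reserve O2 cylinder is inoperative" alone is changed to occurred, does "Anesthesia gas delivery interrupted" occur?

Counterfactual: set "Reserve O2 cylinder is inoperative" to occurred.
Vaporizer chain lost [AND]: #1 pressure regulator fails=not, Right fresh-gas outlet failed=not → not all inputs occur → does not occur.
Scavenge line inoperative [OR]: CO2 absorber is down=not, Vaporizer chain lost=not, APL valve trips=occurs, Forward supply hose is out=occurs → at least one input occurs → occurs.
Cylinder backup unavailable [OR]: Outboard pipeline inlet malfunctions=occurs, Reserve O2 cylinder is inoperative=occurs → at least one input occurs → occurs.
Breathing circuit inoperative [OR]: Cylinder backup unavailable=occurs, Standby flowmeter trips=not → at least one input occurs → occurs.
Pipeline path lost [OR]: #1 vaporizer stuck=not, Right check valve lost=not → no input occurs → does not occur.
O2 supply unavailable [AND]: Breathing circuit inoperative=occurs, Pipeline path lost=not, CO2 absorber 2 fails=occurs, Emergency pressure regulator 2 is down=occurs → not all inputs occur → does not occur.
Anesthesia gas delivery interrupted [AND]: Scavenge line inoperative=occurs, O2 supply unavailable=not → not all inputs occur → does not occur.

No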